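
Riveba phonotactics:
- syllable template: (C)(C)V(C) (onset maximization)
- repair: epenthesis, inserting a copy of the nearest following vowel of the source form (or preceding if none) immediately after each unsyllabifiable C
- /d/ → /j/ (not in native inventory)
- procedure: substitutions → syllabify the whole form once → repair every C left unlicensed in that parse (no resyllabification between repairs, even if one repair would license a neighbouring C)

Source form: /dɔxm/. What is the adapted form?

Substitution: /d/ → /j/, giving /jɔxm/.
The consonants /m/ cannot be parsed into a legal (C)(C)V(C) syllable (at most one coda consonant is licensed; onsets may contain at most 2 consonants).
Each unlicensed consonant becomes the onset of a new syllable: /m/ → /mɔ/.

jɔxmɔ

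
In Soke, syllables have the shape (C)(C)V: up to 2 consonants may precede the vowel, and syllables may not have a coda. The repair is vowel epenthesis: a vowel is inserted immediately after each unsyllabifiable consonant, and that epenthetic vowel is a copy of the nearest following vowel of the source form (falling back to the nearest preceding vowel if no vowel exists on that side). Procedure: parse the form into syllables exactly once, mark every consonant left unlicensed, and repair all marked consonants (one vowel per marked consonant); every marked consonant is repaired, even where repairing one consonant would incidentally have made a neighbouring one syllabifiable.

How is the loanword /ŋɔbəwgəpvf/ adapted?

ŋɔbəwgəpəvəfə

Syllabifying with onset maximization leaves /p/, /v/, /f/ stranded (no codas are permitted; onsets may contain at most 2 consonants).
Epenthesis after each stranded consonant: /p/ → /pə/, /v/ → /və/, /f/ → /fə/.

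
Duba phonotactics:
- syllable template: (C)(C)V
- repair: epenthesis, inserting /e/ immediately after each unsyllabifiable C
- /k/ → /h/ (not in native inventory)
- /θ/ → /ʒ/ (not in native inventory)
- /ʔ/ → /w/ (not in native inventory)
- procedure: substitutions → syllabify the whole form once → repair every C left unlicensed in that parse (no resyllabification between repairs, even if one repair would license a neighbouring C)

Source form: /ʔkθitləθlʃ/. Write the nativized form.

wehʒitləʒeleʃe

Substitution: /ʔ/ → /w/, /k/ → /h/, /θ/ → /ʒ/, giving /whʒitləʒlʃ/.
The consonants /w/, /ʒ/, /l/, /ʃ/ cannot be parsed into a legal (C)(C)V syllable (no codas are permitted; onsets may contain at most 2 consonants).
Inserting the epenthetic vowel yields /w/ → /we/, /ʒ/ → /ʒe/, /l/ → /le/, /ʃ/ → /ʃe/.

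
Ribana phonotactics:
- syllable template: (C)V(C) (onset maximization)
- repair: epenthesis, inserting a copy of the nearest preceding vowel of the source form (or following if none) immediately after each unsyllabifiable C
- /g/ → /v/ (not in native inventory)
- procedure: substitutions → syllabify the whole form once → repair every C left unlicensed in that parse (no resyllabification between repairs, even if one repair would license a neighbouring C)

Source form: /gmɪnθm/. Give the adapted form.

Substitution: /g/ → /v/, giving /vmɪnθm/.
Under (C)V(C), the unsyllabifiable consonants are /v/, /θ/, /m/ (at most one coda consonant is licensed; onsets are limited to one consonant).
Inserting the epenthetic vowel yields /v/ → /vɪ/, /θ/ → /θɪ/, /m/ → /mɪ/.

vɪmɪnθɪmɪ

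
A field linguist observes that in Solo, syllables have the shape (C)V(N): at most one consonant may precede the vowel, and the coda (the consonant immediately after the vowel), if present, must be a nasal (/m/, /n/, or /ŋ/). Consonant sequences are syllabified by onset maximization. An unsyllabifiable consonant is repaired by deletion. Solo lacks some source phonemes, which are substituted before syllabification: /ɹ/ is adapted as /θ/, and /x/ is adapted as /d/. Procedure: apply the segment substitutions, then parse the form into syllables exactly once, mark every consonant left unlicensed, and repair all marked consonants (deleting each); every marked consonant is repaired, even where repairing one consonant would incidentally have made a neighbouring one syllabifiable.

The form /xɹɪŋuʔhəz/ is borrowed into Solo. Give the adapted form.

Substitution: /x/ → /d/, /ɹ/ → /θ/, giving /dθɪŋuʔhəz/.
The consonants /d/, /ʔ/, /z/ cannot be parsed into a legal (C)V(N) syllable (only a nasal (/m/, /n/, or /ŋ/) is licensed in coda position; onsets are limited to one consonant).
Deletion applies to /d/, /ʔ/, /z/.

θɪŋuhə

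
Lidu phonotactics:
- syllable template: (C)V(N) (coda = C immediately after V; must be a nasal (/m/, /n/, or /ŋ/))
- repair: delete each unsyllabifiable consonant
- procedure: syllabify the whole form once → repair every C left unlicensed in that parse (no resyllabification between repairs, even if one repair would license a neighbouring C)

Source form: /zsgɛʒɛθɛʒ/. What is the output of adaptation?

Under (C)V(N), the unsyllabifiable consonants are /z/, /s/, /ʒ/ (only a nasal (/m/, /n/, or /ŋ/) is licensed in coda position; onsets are limited to one consonant).
Each unlicensed consonant is deleted: /z/, /s/, /ʒ/.

gɛʒɛθɛ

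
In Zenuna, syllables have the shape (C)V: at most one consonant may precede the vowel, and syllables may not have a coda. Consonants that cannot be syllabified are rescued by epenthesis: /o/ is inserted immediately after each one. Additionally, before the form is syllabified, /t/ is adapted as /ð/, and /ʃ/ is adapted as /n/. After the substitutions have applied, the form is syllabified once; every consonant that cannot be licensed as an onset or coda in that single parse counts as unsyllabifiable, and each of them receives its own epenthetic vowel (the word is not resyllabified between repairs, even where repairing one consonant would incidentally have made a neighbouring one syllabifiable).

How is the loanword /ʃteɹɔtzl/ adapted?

noðeɹɔðozolo

Substitution: /ʃ/ → /n/, /t/ → /ð/, giving /nðeɹɔðzl/.
Under (C)V, the unsyllabifiable consonants are /n/, /ð/, /z/, /l/ (no codas are permitted; onsets are limited to one consonant).
Epenthesis after each stranded consonant: /n/ → /no/, /ð/ → /ðo/, /z/ → /zo/, /l/ → /lo/.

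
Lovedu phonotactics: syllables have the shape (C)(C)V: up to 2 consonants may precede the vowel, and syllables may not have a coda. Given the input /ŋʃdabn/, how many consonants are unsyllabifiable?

Syllabifying with onset maximization leaves /ŋ/, /b/, /n/ stranded (no codas are permitted; onsets may contain at most 2 consonants).

3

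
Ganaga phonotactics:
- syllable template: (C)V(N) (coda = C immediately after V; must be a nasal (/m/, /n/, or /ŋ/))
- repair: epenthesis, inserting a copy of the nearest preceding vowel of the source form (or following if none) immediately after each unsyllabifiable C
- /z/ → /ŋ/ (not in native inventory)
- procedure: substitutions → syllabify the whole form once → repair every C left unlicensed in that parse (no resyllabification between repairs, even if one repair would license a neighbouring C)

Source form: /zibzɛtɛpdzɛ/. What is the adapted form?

Substitution: /z/ → /ŋ/, giving /ŋibŋɛtɛpdŋɛ/.
Syllabifying with onset maximization leaves /b/, /p/, /d/ stranded (only a nasal (/m/, /n/, or /ŋ/) is licensed in coda position; onsets are limited to one consonant).
Epenthesis after each stranded consonant: /b/ → /bi/, /p/ → /pɛ/, /d/ → /dɛ/.

ŋibiŋɛtɛpɛdɛŋɛ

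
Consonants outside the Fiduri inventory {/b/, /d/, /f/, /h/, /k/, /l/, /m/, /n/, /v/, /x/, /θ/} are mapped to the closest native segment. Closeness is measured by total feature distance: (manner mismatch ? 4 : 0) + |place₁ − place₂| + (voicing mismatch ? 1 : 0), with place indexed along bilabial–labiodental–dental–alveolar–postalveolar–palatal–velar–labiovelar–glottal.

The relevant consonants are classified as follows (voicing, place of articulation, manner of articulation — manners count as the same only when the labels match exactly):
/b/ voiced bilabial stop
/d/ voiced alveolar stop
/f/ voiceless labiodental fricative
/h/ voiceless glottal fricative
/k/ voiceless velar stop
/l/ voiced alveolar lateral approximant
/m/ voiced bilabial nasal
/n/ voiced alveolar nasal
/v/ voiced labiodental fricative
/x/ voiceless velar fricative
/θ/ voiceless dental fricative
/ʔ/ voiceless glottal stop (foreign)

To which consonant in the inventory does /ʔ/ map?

k

/k/ is closest: same manner (stop), place distance 2 (glottal→velar), same voicing; total 2. Next closest is /h/ at distance 4.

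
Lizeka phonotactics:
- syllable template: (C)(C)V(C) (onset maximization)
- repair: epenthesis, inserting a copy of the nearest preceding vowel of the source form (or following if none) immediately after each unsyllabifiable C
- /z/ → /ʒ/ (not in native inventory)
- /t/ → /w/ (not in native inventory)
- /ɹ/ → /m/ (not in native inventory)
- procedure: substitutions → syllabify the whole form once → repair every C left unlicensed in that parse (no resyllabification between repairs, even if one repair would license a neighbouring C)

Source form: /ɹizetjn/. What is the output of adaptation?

miʒewjene

Substitution: /ɹ/ → /m/, /z/ → /ʒ/, /t/ → /w/, giving /miʒewjn/.
Syllabifying with onset maximization leaves /j/, /n/ stranded (at most one coda consonant is licensed; onsets may contain at most 2 consonants).
Inserting the epenthetic vowel yields /j/ → /je/, /n/ → /ne/.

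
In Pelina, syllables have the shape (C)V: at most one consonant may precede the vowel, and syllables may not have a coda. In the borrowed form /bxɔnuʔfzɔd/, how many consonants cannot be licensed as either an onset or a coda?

The consonants /b/, /ʔ/, /f/, /d/ cannot be parsed into a legal (C)V syllable (no codas are permitted; onsets are limited to one consonant).

4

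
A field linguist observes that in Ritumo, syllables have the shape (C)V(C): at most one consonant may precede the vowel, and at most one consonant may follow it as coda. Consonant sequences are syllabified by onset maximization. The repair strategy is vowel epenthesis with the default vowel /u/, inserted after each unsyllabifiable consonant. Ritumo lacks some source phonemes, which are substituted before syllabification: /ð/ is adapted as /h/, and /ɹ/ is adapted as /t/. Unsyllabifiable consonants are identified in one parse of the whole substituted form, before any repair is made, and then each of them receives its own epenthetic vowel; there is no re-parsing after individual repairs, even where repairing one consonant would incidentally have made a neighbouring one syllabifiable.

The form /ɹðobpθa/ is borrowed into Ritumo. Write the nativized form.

tuhobpuθa

Substitution: /ɹ/ → /t/, /ð/ → /h/, giving /thobpθa/.
Under (C)V(C), the unsyllabifiable consonants are /t/, /p/ (at most one coda consonant is licensed; onsets are limited to one consonant).
Epenthesis after each stranded consonant: /t/ → /tu/, /p/ → /pu/.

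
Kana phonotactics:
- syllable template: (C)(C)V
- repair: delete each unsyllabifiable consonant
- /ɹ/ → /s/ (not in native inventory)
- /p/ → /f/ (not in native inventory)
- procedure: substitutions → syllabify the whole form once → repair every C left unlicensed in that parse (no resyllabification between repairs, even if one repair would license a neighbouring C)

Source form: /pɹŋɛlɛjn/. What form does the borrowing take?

Substitution: /p/ → /f/, /ɹ/ → /s/, giving /fsŋɛlɛjn/.
The consonants /f/, /j/, /n/ cannot be parsed into a legal (C)(C)V syllable (no codas are permitted; onsets may contain at most 2 consonants).
Deletion applies to /f/, /j/, /n/.

sŋɛlɛ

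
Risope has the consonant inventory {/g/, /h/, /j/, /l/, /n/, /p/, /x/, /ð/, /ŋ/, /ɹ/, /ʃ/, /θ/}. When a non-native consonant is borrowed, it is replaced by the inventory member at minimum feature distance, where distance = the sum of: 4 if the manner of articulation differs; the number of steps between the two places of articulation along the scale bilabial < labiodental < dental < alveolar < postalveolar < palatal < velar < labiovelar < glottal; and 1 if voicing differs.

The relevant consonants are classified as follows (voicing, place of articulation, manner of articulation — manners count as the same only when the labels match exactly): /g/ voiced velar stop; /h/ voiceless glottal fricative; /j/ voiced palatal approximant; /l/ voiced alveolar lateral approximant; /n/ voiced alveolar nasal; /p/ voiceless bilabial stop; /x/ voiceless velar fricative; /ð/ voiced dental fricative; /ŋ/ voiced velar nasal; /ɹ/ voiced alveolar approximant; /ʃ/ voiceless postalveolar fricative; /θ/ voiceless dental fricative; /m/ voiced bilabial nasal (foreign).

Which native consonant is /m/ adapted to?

n

/n/ is closest: same manner (nasal), place distance 3 (bilabial→alveolar), same voicing; total 3. Next closest is /p/ at distance 5.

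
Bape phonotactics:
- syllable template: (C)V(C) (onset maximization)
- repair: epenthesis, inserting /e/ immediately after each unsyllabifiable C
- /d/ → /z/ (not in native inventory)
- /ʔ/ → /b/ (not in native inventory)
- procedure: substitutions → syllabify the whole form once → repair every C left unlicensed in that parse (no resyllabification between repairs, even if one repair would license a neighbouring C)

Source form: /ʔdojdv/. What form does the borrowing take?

bezojzeve

Substitution: /ʔ/ → /b/, /d/ → /z/, giving /bzojzv/.
Under (C)V(C), the unsyllabifiable consonants are /b/, /z/, /v/ (at most one coda consonant is licensed; onsets are limited to one consonant).
Epenthesis after each stranded consonant: /b/ → /be/, /z/ → /ze/, /v/ → /ve/.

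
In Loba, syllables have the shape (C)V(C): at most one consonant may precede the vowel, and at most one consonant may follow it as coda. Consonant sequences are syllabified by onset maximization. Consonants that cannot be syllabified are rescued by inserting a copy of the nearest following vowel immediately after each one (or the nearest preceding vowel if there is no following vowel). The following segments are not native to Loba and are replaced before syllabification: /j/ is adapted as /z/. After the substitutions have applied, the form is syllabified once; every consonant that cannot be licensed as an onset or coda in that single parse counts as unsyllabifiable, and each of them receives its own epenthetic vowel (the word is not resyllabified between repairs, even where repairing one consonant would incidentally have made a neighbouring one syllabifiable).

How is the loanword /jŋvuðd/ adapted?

Substitution: /j/ → /z/, giving /zŋvuðd/.
Syllabifying with onset maximization leaves /z/, /ŋ/, /d/ stranded (at most one coda consonant is licensed; onsets are limited to one consonant).
Inserting the epenthetic vowel yields /z/ → /zu/, /ŋ/ → /ŋu/, /d/ → /du/.

zuŋuvuðdu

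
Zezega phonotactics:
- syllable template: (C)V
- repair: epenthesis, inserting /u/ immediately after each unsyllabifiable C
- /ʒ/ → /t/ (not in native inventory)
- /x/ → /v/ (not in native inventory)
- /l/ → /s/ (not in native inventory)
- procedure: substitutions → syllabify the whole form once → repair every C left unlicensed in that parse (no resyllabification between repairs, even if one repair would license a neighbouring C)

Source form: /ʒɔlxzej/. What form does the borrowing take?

Substitution: /ʒ/ → /t/, /l/ → /s/, /x/ → /v/, giving /tɔsvzej/.
Under (C)V, the unsyllabifiable consonants are /s/, /v/, /j/ (no codas are permitted; onsets are limited to one consonant).
Epenthesis after each stranded consonant: /s/ → /su/, /v/ → /vu/, /j/ → /ju/.

tɔsuvuzeju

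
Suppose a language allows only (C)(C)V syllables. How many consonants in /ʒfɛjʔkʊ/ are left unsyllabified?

Under (C)(C)V, the unsyllabifiable consonants are /j/ (no codas are permitted; onsets may contain at most 2 consonants).

1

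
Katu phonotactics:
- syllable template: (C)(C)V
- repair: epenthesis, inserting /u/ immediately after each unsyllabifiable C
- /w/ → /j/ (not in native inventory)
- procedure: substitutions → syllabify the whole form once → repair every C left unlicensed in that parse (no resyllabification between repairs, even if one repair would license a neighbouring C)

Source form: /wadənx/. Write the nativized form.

jadənuxu

Substitution: /w/ → /j/, giving /jadənx/.
The consonants /n/, /x/ cannot be parsed into a legal (C)(C)V syllable (no codas are permitted; onsets may contain at most 2 consonants).
Epenthesis after each stranded consonant: /n/ → /nu/, /x/ → /xu/.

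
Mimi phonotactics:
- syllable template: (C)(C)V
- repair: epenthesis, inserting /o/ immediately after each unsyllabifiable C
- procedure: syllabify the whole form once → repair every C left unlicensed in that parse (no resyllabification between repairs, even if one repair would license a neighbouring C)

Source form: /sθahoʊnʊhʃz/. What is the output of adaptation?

sθahoʊnʊhoʃozo

Syllabifying with onset maximization leaves /h/, /ʃ/, /z/ stranded (no codas are permitted; onsets may contain at most 2 consonants).
Inserting the epenthetic vowel yields /h/ → /ho/, /ʃ/ → /ʃo/, /z/ → /zo/.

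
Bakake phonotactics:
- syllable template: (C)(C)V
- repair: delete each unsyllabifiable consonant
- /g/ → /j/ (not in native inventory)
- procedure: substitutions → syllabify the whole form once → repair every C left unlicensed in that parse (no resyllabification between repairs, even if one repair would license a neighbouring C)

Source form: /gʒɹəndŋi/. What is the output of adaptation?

Substitution: /g/ → /j/, giving /jʒɹəndŋi/.
The consonants /j/, /n/ cannot be parsed into a legal (C)(C)V syllable (no codas are permitted; onsets may contain at most 2 consonants).
Deleting the stranded consonants removes /j/, /n/.

ʒɹədŋi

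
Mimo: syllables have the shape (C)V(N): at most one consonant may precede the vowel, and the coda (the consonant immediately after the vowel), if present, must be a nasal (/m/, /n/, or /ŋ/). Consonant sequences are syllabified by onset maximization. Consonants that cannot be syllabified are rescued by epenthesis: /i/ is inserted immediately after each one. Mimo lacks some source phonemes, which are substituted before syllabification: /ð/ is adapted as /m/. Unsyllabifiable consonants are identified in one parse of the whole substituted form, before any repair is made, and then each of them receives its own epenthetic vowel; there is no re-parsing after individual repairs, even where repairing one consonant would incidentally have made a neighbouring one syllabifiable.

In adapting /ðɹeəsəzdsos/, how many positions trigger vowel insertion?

After substitution the input is /mɹeəsəzdsos/.
The unsyllabifiable consonants are /m/, /z/, /d/, /s/; each receives one epenthetic vowel.

4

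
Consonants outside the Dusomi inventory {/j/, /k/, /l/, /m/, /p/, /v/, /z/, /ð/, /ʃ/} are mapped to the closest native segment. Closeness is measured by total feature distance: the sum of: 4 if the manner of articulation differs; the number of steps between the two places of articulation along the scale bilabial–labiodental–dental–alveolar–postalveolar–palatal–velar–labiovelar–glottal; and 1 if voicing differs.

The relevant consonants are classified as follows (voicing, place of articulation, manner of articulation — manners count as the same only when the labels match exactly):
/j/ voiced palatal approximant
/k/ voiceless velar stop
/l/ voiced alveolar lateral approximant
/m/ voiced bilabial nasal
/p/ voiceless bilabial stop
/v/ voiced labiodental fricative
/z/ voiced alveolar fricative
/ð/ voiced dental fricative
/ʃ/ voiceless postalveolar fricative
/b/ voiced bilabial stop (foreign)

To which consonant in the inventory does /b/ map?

p

/p/ is closest: same manner (stop), place distance 0 (bilabial→bilabial), voicing differs (+1); total 1. Next closest is /m/ at distance 4.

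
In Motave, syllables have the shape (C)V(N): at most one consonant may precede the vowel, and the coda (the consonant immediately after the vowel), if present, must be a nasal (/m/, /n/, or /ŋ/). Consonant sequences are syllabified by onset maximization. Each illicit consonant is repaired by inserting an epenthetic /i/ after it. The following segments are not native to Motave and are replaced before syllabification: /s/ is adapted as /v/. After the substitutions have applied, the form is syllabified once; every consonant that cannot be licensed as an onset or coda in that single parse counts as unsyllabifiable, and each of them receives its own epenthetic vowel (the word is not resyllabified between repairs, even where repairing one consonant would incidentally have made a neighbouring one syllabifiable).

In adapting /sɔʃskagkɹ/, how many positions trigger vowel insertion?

After substitution the input is /vɔʃvkagkɹ/.
The unsyllabifiable consonants are /ʃ/, /v/, /g/, /k/, /ɹ/; each receives one epenthetic vowel.

5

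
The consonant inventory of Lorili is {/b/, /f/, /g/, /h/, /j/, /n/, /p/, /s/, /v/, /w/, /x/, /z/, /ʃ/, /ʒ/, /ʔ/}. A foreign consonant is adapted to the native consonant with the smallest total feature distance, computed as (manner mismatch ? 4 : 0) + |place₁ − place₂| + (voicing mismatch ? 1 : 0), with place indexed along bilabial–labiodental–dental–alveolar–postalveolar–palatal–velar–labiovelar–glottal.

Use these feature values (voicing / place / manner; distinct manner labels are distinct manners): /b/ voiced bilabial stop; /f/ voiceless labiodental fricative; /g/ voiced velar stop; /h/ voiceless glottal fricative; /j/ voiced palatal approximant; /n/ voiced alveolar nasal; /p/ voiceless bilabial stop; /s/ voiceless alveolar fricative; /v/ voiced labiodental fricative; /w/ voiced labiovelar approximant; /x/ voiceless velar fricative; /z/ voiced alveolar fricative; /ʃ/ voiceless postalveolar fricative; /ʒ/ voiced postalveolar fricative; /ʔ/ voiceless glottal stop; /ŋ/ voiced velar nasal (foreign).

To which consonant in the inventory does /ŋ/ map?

/n/ is closest: same manner (nasal), place distance 3 (velar→alveolar), same voicing; total 3. Next closest is /g/ at distance 4.

n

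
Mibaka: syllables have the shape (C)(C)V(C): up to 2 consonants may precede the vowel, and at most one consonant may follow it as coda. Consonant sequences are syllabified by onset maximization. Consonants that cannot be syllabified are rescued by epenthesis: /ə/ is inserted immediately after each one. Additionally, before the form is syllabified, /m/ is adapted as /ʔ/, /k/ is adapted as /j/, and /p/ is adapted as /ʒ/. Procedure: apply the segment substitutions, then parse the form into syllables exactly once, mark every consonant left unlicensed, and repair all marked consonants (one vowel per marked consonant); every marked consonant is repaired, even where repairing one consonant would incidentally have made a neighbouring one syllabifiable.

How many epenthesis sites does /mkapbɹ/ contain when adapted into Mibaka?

2

After substitution the input is /ʔjaʒbɹ/.
The unsyllabifiable consonants are /b/, /ɹ/; each receives one epenthetic vowel.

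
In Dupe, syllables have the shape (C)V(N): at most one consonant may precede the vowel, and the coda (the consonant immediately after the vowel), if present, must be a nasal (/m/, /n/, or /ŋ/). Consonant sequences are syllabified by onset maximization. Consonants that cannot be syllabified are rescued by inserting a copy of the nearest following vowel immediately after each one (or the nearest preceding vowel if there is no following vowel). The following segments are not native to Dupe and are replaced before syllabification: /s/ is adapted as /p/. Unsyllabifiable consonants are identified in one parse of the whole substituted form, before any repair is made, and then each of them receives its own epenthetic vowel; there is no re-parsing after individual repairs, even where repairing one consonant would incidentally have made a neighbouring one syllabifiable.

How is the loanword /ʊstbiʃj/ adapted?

ʊpitibiʃiji

Substitution: /s/ → /p/, giving /ʊptbiʃj/.
Syllabifying with onset maximization leaves /p/, /t/, /ʃ/, /j/ stranded (only a nasal (/m/, /n/, or /ŋ/) is licensed in coda position; onsets are limited to one consonant).
Each unlicensed consonant becomes the onset of a new syllable: /p/ → /pi/, /t/ → /ti/, /ʃ/ → /ʃi/, /j/ → /ji/.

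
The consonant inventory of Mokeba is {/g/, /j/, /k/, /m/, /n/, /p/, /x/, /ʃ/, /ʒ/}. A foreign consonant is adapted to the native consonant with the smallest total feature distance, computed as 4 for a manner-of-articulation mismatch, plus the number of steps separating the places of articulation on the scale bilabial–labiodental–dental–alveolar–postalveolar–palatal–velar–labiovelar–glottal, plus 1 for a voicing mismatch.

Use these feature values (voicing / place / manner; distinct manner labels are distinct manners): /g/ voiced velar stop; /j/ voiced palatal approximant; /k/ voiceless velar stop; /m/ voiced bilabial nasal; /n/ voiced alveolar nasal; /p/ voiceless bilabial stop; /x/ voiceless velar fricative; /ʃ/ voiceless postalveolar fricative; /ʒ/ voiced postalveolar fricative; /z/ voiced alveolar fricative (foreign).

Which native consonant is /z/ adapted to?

/ʒ/ is closest: same manner (fricative), place distance 1 (alveolar→postalveolar), same voicing; total 1. Next closest is /ʃ/ at distance 2.

ʒ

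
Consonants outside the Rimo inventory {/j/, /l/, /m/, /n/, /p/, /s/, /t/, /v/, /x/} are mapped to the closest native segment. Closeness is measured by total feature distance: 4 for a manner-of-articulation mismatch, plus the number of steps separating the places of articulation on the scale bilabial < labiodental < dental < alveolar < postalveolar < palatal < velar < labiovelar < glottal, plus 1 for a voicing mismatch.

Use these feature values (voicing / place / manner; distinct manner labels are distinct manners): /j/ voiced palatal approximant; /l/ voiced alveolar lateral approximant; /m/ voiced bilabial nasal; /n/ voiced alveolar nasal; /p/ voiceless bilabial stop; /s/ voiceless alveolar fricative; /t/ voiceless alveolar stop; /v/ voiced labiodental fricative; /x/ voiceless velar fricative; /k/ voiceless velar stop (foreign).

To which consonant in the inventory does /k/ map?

t

/t/ is closest: same manner (stop), place distance 3 (velar→alveolar), same voicing; total 3. Next closest is /x/ at distance 4.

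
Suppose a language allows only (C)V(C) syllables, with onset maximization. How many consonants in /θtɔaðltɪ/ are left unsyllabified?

2

Under (C)V(C), the unsyllabifiable consonants are /θ/, /l/ (at most one coda consonant is licensed; onsets are limited to one consonant).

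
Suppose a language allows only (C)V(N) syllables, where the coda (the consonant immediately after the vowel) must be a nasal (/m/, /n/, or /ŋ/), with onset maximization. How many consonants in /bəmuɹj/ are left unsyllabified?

2

Under (C)V(N), the unsyllabifiable consonants are /ɹ/, /j/ (only a nasal (/m/, /n/, or /ŋ/) is licensed in coda position; onsets are limited to one consonant).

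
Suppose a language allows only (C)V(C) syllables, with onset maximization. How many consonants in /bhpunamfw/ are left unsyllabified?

Under (C)V(C), the unsyllabifiable consonants are /b/, /h/, /f/, /w/ (at most one coda consonant is licensed; onsets are limited to one consonant).

4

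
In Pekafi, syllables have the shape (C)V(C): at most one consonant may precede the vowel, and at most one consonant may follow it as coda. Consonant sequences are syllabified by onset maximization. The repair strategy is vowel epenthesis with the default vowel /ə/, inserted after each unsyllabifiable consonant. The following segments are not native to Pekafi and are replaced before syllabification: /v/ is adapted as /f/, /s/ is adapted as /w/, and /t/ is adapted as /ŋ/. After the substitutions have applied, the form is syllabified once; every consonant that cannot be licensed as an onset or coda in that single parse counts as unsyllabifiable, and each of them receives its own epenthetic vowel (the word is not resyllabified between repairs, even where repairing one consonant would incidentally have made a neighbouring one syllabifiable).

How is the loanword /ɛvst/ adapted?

Substitution: /v/ → /f/, /s/ → /w/, /t/ → /ŋ/, giving /ɛfwŋ/.
Syllabifying with onset maximization leaves /w/, /ŋ/ stranded (at most one coda consonant is licensed; onsets are limited to one consonant).
Epenthesis after each stranded consonant: /w/ → /wə/, /ŋ/ → /ŋə/.

ɛfwəŋə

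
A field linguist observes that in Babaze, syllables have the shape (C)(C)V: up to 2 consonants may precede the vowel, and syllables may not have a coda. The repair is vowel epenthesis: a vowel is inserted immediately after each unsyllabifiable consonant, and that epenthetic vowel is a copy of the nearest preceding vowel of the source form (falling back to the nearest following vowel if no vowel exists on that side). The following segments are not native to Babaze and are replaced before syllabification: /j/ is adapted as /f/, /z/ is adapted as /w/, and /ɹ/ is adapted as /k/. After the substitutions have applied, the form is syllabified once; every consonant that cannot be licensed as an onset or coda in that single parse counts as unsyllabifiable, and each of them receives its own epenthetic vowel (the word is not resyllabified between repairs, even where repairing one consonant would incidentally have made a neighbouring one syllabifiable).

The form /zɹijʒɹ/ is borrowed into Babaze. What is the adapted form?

Substitution: /z/ → /w/, /ɹ/ → /k/, /j/ → /f/, giving /wkifʒk/.
Under (C)(C)V, the unsyllabifiable consonants are /f/, /ʒ/, /k/ (no codas are permitted; onsets may contain at most 2 consonants).
Inserting the epenthetic vowel yields /f/ → /fi/, /ʒ/ → /ʒi/, /k/ → /ki/.

wkifiʒiki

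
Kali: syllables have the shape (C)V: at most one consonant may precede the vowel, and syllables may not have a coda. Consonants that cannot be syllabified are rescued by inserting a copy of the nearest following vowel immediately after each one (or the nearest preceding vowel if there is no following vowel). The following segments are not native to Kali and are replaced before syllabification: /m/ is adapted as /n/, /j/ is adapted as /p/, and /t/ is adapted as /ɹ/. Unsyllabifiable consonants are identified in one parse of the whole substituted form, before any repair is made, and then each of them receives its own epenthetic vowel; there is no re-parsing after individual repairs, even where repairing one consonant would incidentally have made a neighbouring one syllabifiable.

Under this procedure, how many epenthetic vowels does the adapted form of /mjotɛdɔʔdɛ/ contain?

2

After substitution the input is /npoɹɛdɔʔdɛ/.
The unsyllabifiable consonants are /n/, /ʔ/; each receives one epenthetic vowel.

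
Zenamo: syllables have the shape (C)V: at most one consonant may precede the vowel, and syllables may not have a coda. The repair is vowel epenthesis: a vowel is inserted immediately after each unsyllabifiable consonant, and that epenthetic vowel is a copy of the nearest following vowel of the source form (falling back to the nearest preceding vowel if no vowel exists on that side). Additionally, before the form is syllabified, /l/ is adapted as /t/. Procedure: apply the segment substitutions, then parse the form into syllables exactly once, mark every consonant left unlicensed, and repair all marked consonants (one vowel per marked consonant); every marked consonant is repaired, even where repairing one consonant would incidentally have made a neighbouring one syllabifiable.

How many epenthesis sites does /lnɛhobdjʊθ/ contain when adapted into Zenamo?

After substitution the input is /tnɛhobdjʊθ/.
The unsyllabifiable consonants are /t/, /b/, /d/, /θ/; each receives one epenthetic vowel.

4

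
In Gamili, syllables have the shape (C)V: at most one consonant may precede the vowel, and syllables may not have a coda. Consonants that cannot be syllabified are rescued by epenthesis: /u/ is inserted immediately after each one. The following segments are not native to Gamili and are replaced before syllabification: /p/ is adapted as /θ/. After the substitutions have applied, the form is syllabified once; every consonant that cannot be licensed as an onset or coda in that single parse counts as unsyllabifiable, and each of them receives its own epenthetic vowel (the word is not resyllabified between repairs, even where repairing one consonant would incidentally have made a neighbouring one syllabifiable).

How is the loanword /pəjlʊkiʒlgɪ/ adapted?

Substitution: /p/ → /θ/, giving /θəjlʊkiʒlgɪ/.
Under (C)V, the unsyllabifiable consonants are /j/, /ʒ/, /l/ (no codas are permitted; onsets are limited to one consonant).
Epenthesis after each stranded consonant: /j/ → /ju/, /ʒ/ → /ʒu/, /l/ → /lu/.

θəjulʊkiʒulugɪ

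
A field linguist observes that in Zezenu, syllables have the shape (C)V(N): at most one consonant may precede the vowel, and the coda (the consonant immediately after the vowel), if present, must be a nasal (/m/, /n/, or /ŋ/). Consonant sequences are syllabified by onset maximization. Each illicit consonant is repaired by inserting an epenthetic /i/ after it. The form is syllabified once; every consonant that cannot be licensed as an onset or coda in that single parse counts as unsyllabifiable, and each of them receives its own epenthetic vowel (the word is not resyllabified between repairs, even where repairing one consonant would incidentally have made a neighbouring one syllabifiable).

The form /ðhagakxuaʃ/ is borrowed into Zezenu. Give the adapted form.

ðihagakixuaʃi

The consonants /ð/, /k/, /ʃ/ cannot be parsed into a legal (C)V(N) syllable (only a nasal (/m/, /n/, or /ŋ/) is licensed in coda position; onsets are limited to one consonant).
Epenthesis after each stranded consonant: /ð/ → /ði/, /k/ → /ki/, /ʃ/ → /ʃi/.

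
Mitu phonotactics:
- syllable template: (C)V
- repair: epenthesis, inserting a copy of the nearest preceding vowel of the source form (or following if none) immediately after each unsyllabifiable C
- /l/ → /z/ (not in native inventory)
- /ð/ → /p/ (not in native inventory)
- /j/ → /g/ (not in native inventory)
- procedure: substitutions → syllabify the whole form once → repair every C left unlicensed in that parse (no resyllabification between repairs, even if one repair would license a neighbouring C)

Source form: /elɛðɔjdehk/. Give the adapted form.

ezɛpɔgɔdeheke

Substitution: /l/ → /z/, /ð/ → /p/, /j/ → /g/, giving /ezɛpɔgdehk/.
Syllabifying with onset maximization leaves /g/, /h/, /k/ stranded (no codas are permitted; onsets are limited to one consonant).
Each unlicensed consonant becomes the onset of a new syllable: /g/ → /gɔ/, /h/ → /he/, /k/ → /ke/.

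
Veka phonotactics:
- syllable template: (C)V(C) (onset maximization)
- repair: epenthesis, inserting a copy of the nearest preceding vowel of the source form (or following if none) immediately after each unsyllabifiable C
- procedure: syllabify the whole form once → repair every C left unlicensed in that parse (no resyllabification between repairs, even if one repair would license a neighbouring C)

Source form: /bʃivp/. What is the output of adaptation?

biʃivpi

Under (C)V(C), the unsyllabifiable consonants are /b/, /p/ (at most one coda consonant is licensed; onsets are limited to one consonant).
Inserting the epenthetic vowel yields /b/ → /bi/, /p/ → /pi/.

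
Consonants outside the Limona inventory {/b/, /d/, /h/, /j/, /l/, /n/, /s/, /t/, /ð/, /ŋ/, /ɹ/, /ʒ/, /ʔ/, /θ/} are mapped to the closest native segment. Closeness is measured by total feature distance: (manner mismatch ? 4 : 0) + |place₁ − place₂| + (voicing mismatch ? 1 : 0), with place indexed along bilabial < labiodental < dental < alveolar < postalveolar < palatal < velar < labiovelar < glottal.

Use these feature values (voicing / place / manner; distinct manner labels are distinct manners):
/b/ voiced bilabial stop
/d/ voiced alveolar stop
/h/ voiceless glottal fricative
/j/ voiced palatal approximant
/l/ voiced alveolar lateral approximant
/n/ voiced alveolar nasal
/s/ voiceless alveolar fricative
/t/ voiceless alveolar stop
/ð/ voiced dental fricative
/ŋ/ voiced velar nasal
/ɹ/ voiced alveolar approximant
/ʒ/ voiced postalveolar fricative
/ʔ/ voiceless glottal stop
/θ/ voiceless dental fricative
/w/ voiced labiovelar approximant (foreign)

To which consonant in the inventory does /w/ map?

/j/ is closest: same manner (approximant), place distance 2 (labiovelar→palatal), same voicing; total 2. Next closest is /ɹ/ at distance 4.

j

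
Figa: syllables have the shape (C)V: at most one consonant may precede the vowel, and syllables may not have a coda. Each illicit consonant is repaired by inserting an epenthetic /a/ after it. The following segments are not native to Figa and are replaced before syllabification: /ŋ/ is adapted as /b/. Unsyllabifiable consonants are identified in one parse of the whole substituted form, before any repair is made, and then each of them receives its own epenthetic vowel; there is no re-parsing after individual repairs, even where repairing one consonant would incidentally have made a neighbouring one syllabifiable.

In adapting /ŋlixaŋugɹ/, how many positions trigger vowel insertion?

3

After substitution the input is /blixabugɹ/.
The unsyllabifiable consonants are /b/, /g/, /ɹ/; each receives one epenthetic vowel.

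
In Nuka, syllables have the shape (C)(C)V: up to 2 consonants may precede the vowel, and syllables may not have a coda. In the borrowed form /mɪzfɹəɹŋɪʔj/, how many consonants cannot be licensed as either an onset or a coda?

Under (C)(C)V, the unsyllabifiable consonants are /z/, /ʔ/, /j/ (no codas are permitted; onsets may contain at most 2 consonants).

3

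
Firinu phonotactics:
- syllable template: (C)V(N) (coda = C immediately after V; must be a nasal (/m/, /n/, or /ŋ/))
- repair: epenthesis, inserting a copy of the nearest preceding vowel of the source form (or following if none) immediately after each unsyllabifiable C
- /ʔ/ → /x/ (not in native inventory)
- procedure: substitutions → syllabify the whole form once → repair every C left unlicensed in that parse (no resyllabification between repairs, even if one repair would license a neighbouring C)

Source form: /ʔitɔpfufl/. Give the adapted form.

xitɔpɔfufulu

Substitution: /ʔ/ → /x/, giving /xitɔpfufl/.
Syllabifying with onset maximization leaves /p/, /f/, /l/ stranded (only a nasal (/m/, /n/, or /ŋ/) is licensed in coda position; onsets are limited to one consonant).
Each unlicensed consonant becomes the onset of a new syllable: /p/ → /pɔ/, /f/ → /fu/, /l/ → /lu/.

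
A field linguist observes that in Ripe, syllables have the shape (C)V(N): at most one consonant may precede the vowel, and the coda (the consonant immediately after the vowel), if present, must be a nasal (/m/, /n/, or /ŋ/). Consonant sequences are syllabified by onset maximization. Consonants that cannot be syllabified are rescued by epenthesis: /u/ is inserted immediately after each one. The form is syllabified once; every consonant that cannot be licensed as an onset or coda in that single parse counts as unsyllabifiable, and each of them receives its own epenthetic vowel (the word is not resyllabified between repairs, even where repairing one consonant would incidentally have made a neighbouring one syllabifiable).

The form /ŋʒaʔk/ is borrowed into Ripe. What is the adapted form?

ŋuʒaʔuku

Syllabifying with onset maximization leaves /ŋ/, /ʔ/, /k/ stranded (only a nasal (/m/, /n/, or /ŋ/) is licensed in coda position; onsets are limited to one consonant).
Epenthesis after each stranded consonant: /ŋ/ → /ŋu/, /ʔ/ → /ʔu/, /k/ → /ku/.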